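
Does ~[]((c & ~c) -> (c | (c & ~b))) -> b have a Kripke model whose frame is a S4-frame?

Satisfiable

1. ~[]((c & ~c) -> (c | (c & ~b))) -> b, 0
2. b, 0
Accessibility: 0R0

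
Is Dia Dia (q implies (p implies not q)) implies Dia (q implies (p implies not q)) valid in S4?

Valid in S4

Tableau for the negation not (Dia Dia (q implies (p implies not q)) implies Dia (q implies (p implies not q))):
1. not (Dia Dia (q implies (p implies not q)) implies Dia (q implies (p implies not q))), u
2. Dia Dia (q implies (p implies not q)), u
3. not Dia (q implies (p implies not q)), u
4. not (q implies (p implies not q)), u
5. q, u
6. not (p implies not q), u
7. p, u
8. Dia (q implies (p implies not q)), v
9. not (q implies (p implies not q)), v
10. q, v
11. not (p implies not q), v
12. p, v
13. q implies (p implies not q), w
14. not (q implies (p implies not q)), w
15. q, w
16. not (p implies not q), w
17. p, w
18. p implies not q, w
19. not q, w
Accessibility: uRu, uRv, uRw, vRv, vRw, wRw
Branch closes: q and not q both at w.
All branches of the negation close; one closing branch shown above.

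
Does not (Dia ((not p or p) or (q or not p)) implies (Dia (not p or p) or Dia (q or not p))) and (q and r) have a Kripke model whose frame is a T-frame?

Unsatisfiable (every branch closes)

1. not (Dia ((not p or p) or (q or not p)) implies (Dia (not p or p) or Dia (q or not p))) and (q and r), 0
2. not (Dia ((not p or p) or (q or not p)) implies (Dia (not p or p) or Dia (q or not p))), 0
3. q and r, 0
4. Dia ((not p or p) or (q or not p)), 0
5. not (Dia (not p or p) or Dia (q or not p)), 0
6. q, 0
7. r, 0
8. not Dia (not p or p), 0
9. not Dia (q or not p), 0
10. not (not p or p), 0
11. p, 0
12. not p, 0
Accessibility: 0R0
Branch closes: p and not p both at 0.
All branches of the tableau close; one closing branch shown above.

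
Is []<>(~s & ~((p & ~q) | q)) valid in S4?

Invalid (countermodel exists)

Tableau for the negation ~[]<>(~s & ~((p & ~q) | q)):
1. ~[]<>(~s & ~((p & ~q) | q)), 0
2. ~<>(~s & ~((p & ~q) | q)), 1
3. ~(~s & ~((p & ~q) | q)), 1
4. (p & ~q) | q, 1
5. q, 1
Accessibility: 0R0, 0R1, 1R1
The negation has an open branch (countermodel exists).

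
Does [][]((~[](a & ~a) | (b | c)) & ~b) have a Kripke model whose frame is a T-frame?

Yes, satisfiable

1. [][]((~[](a & ~a) | (b | c)) & ~b), w0
2. []((~[](a & ~a) | (b | c)) & ~b), w0   [[]-rule on 1 via w0Rw0]
3. (~[](a & ~a) | (b | c)) & ~b, w0   [[]-rule on 2 via w0Rw0]
4. ~[](a & ~a) | (b | c), w0   [&-rule on 3]
5. ~b, w0   [&-rule on 3]
6. b | c, w0   [|-rule on 4 (branches; this branch)]
7. c, w0   [|-rule on 6 (branches; this branch)]
Accessibility: w0Rw0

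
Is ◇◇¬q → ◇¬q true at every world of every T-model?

Tableau for the negation ¬(◇◇¬q → ◇¬q):
1. ¬(◇◇¬q → ◇¬q), 0
2. ◇◇¬q, 0
3. ¬◇¬q, 0
4. q, 0
5. ◇¬q, 1
6. q, 1
7. ¬q, 2
Accessibility: 0R0, 0R1, 1R1, 1R2, 2R2
The negation has an open branch (countermodel exists).

No, not valid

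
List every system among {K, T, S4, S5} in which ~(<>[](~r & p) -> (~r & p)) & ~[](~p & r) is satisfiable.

K, T, S4

S5-tableau for the formula:
1. ~(<>[](~r & p) -> (~r & p)) & ~[](~p & r), w0
2. ~(<>[](~r & p) -> (~r & p)), w0
3. ~[](~p & r), w0
4. <>[](~r & p), w0
5. ~(~r & p), w0
6. ~p, w0
7. ~(~p & r), w1
8. ~r, w1
9. [](~r & p), w2
10. ~r & p, w0
11. ~r, w0
12. p, w0
Accessibility: w0Rw0, w0Rw1, w0Rw2, w1Rw0, w1Rw1, w1Rw2, w2Rw0, w2Rw1, w2Rw2
Branch closes: p and ~p both at w0.
Every branch closes (one shown): unsatisfiable in S5.
S4-tableau for the formula:
1. ~(<>[](~r & p) -> (~r & p)) & ~[](~p & r), w0
2. ~(<>[](~r & p) -> (~r & p)), w0
3. ~[](~p & r), w0
4. <>[](~r & p), w0
5. ~(~r & p), w0
6. ~p, w0
7. ~(~p & r), w1
8. ~r, w1
9. [](~r & p), w2
10. ~r & p, w2
11. ~r, w2
12. p, w2
Accessibility: w0Rw0, w0Rw1, w0Rw2, w1Rw1, w2Rw2
Complete open branch: satisfiable in S4, hence also in K, T (this S4-model is also a K-model and a T-model).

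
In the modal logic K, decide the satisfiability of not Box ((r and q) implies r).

1. not Box ((r and q) implies r), u
2. not ((r and q) implies r), v   [neg-Box-rule on 1: fresh world v, uRv]
3. r and q, v   [neg-implies-rule on 2]
4. not r, v   [neg-implies-rule on 2]
5. r, v   [and-rule on 3]
6. q, v   [and-rule on 3]
Accessibility: uRv
Branch closes: r and not r both at v.
All branches of the tableau close; one closing branch shown above.

Unsatisfiable (every branch closes)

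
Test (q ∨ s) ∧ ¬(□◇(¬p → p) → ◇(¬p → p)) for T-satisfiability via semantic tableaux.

1. (q ∨ s) ∧ ¬(□◇(¬p → p) → ◇(¬p → p)), u
2. q ∨ s, u   [∧-rule on 1]
3. ¬(□◇(¬p → p) → ◇(¬p → p)), u   [∧-rule on 1]
4. □◇(¬p → p), u   [¬→-rule on 3]
5. ¬◇(¬p → p), u   [¬→-rule on 3]
6. ◇(¬p → p), u   [□-rule on 4 via uRu]
7. ¬(¬p → p), u   [¬◇-rule on 5 via uRu]
8. ¬p, u   [¬→-rule on 7]
9. s, u   [∨-rule on 2 (branches; this branch)]
10. ¬p → p, v   [◇-rule on 6: fresh world v, uRv]
11. ◇(¬p → p), v   [□-rule on 4 via uRv]
12. ¬(¬p → p), v   [¬◇-rule on 5 via uRv]
13. ¬p, v   [¬→-rule on 12]
14. p, v   [→-rule on 10 (branches; this branch)]
Accessibility: uRu, uRv, vRv
Branch closes: p and ¬p both at v.
Every branch closes; the branch above is one of them.

Unsatisfiable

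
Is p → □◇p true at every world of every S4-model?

Tableau for the negation ¬(p → □◇p):
1. ¬(p → □◇p), w0
2. p, w0
3. ¬□◇p, w0
4. ¬◇p, w1
5. ¬p, w1
Accessibility: w0Rw0, w0Rw1, w1Rw1
The negation has an open branch (countermodel exists).

Not valid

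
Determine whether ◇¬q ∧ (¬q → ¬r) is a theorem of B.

Tableau for the negation ¬(◇¬q ∧ (¬q → ¬r)):
1. ¬(◇¬q ∧ (¬q → ¬r)), 0
2. ¬(¬q → ¬r), 0
3. ¬q, 0
4. r, 0
Accessibility: 0R0
The negation has an open branch (countermodel exists).

Invalid (countermodel exists)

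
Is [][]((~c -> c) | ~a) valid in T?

Not valid

Tableau for the negation ~[][]((~c -> c) | ~a):
1. ~[][]((~c -> c) | ~a), 0
2. ~[]((~c -> c) | ~a), 1   [~[]-rule on 1: fresh world 1, 0R1]
3. ~((~c -> c) | ~a), 2   [~[]-rule on 2: fresh world 2, 1R2]
4. ~(~c -> c), 2   [~|-rule on 3]
5. a, 2   [~|-rule on 3]
6. ~c, 2   [~->-rule on 4]
Accessibility: 0R0, 0R1, 1R1, 1R2, 2R2
The negation has an open branch (countermodel exists).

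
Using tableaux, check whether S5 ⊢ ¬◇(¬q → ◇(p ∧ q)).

Not valid

Tableau for the negation ◇(¬q → ◇(p ∧ q)):
1. ◇(¬q → ◇(p ∧ q)), 0
2. ¬q → ◇(p ∧ q), 1
3. ◇(p ∧ q), 1
4. p ∧ q, 2
5. p, 2
6. q, 2
Accessibility: 0R0, 0R1, 0R2, 1R0, 1R1, 1R2, 2R0, 2R1, 2R2
The negation has an open branch (countermodel exists).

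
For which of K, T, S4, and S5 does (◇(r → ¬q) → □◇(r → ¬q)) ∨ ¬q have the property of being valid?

S5

S4-tableau for the negation ¬((◇(r → ¬q) → □◇(r → ¬q)) ∨ ¬q):
1. ¬((◇(r → ¬q) → □◇(r → ¬q)) ∨ ¬q), u
2. ¬(◇(r → ¬q) → □◇(r → ¬q)), u   [¬∨-rule on 1]
3. q, u   [¬∨-rule on 1]
4. ◇(r → ¬q), u   [¬→-rule on 2]
5. ¬□◇(r → ¬q), u   [¬→-rule on 2]
6. r → ¬q, v   [◇-rule on 4: fresh world v, uRv]
7. ¬q, v   [→-rule on 6 (branches; this branch)]
8. ¬◇(r → ¬q), w   [¬□-rule on 5: fresh world w, uRw]
9. ¬(r → ¬q), w   [¬◇-rule on 8 via wRw]
10. r, w   [¬→-rule on 9]
11. q, w   [¬→-rule on 9]
Accessibility: uRu, uRv, uRw, vRv, wRw
Complete open branch: countermodel on an S4-frame, so not valid in S4, nor in K, T (the same frame is also a K-frame and a T-frame).
S5-tableau for the negation ¬((◇(r → ¬q) → □◇(r → ¬q)) ∨ ¬q):
1. ¬((◇(r → ¬q) → □◇(r → ¬q)) ∨ ¬q), u
2. ¬(◇(r → ¬q) → □◇(r → ¬q)), u   [¬∨-rule on 1]
3. q, u   [¬∨-rule on 1]
4. ◇(r → ¬q), u   [¬→-rule on 2]
5. ¬□◇(r → ¬q), u   [¬→-rule on 2]
6. r → ¬q, v   [◇-rule on 4: fresh world v, uRv]
7. ¬q, v   [→-rule on 6 (branches; this branch)]
8. ¬◇(r → ¬q), w   [¬□-rule on 5: fresh world w, uRw]
9. ¬(r → ¬q), u   [¬◇-rule on 8 via wRu]
10. r, u   [¬→-rule on 9]
11. ¬(r → ¬q), v   [¬◇-rule on 8 via wRv]
12. r, v   [¬→-rule on 11]
13. q, v   [¬→-rule on 11]
Accessibility: uRu, uRv, uRw, vRu, vRv, vRw, wRu, wRv, wRw
Branch closes: q and ¬q both at v.
Every branch closes (one shown): valid in S5.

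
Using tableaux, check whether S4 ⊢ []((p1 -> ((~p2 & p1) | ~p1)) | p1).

Yes, valid

Tableau for the negation ~[]((p1 -> ((~p2 & p1) | ~p1)) | p1):
1. ~[]((p1 -> ((~p2 & p1) | ~p1)) | p1), u
2. ~((p1 -> ((~p2 & p1) | ~p1)) | p1), v
3. ~(p1 -> ((~p2 & p1) | ~p1)), v
4. ~p1, v
5. p1, v
6. ~((~p2 & p1) | ~p1), v
Accessibility: uRu, uRv, vRv
Branch closes: p1 and ~p1 both at v.
Every branch of the negation's tableau closes; the branch above is one of them.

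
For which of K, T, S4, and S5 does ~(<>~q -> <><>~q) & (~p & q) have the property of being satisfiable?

K

K-tableau for the formula:
1. ~(<>~q -> <><>~q) & (~p & q), w0
2. ~(<>~q -> <><>~q), w0
3. ~p & q, w0
4. <>~q, w0
5. ~<><>~q, w0
6. ~p, w0
7. q, w0
8. ~q, w1
9. ~<>~q, w1
Accessibility: w0Rw1
Complete open branch: satisfiable in K.
T-tableau for the formula:
1. ~(<>~q -> <><>~q) & (~p & q), w0
2. ~(<>~q -> <><>~q), w0
3. ~p & q, w0
4. <>~q, w0
5. ~<><>~q, w0
6. ~p, w0
7. q, w0
8. ~<>~q, w0
9. ~q, w1
10. ~<>~q, w1
11. q, w1
Accessibility: w0Rw0, w0Rw1, w1Rw1
Branch closes: q and ~q both at w1.
Every branch closes (one shown): unsatisfiable in T, hence also in S4, S5 (every S4/S5-frame is a T-frame).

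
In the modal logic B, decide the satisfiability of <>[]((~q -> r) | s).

Satisfiable (open branch found)

1. <>[]((~q -> r) | s), u
2. []((~q -> r) | s), v   [<>-rule on 1: fresh world v, uRv]
3. (~q -> r) | s, u   [[]-rule on 2 via vRu]
4. (~q -> r) | s, v   [[]-rule on 2 via vRv]
5. s, u   [|-rule on 3 (branches; this branch)]
6. s, v   [|-rule on 4 (branches; this branch)]
Accessibility: uRu, uRv, vRu, vRv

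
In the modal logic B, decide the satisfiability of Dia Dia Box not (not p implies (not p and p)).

1. Dia Dia Box not (not p implies (not p and p)), w0
2. Dia Box not (not p implies (not p and p)), w1   [Dia-rule on 1: fresh world w1, w0Rw1]
3. Box not (not p implies (not p and p)), w2   [Dia-rule on 2: fresh world w2, w1Rw2]
4. not (not p implies (not p and p)), w1   [Box-rule on 3 via w2Rw1]
5. not p, w1   [neg-implies-rule on 4]
6. not (not p and p), w1   [neg-implies-rule on 4]
7. not (not p implies (not p and p)), w2   [Box-rule on 3 via w2Rw2]
8. not p, w2   [neg-implies-rule on 7]
9. not (not p and p), w2   [neg-implies-rule on 7]
Accessibility: w0Rw0, w0Rw1, w1Rw0, w1Rw1, w1Rw2, w2Rw1, w2Rw2

Yes, satisfiable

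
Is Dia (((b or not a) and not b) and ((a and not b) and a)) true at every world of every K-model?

No, not valid

Tableau for the negation not Dia (((b or not a) and not b) and ((a and not b) and a)):
1. not Dia (((b or not a) and not b) and ((a and not b) and a)), 0
The negation has an open branch (countermodel exists).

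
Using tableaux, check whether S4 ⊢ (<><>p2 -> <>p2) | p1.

Tableau for the negation ~((<><>p2 -> <>p2) | p1):
1. ~((<><>p2 -> <>p2) | p1), 0
2. ~(<><>p2 -> <>p2), 0   [~|-rule on 1]
3. ~p1, 0   [~|-rule on 1]
4. <><>p2, 0   [~->-rule on 2]
5. ~<>p2, 0   [~->-rule on 2]
6. ~p2, 0   [~<>-rule on 5 via 0R0]
7. <>p2, 1   [<>-rule on 4: fresh world 1, 0R1]
8. ~p2, 1   [~<>-rule on 5 via 0R1]
9. p2, 2   [<>-rule on 7: fresh world 2, 1R2]
10. ~p2, 2   [~<>-rule on 5 via 0R2]
Accessibility: 0R0, 0R1, 0R2, 1R1, 1R2, 2R2
Branch closes: p2 and ~p2 both at 2.
Every branch of the negation's tableau closes; the branch above is one of them.

Yes, valid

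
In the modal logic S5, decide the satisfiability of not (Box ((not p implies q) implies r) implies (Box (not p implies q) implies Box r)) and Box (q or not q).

1. not (Box ((not p implies q) implies r) implies (Box (not p implies q) implies Box r)) and Box (q or not q), u
2. not (Box ((not p implies q) implies r) implies (Box (not p implies q) implies Box r)), u
3. Box (q or not q), u
4. Box ((not p implies q) implies r), u
5. not (Box (not p implies q) implies Box r), u
6. Box (not p implies q), u
7. not Box r, u
8. q or not q, u
9. (not p implies q) implies r, u
10. not p implies q, u
11. not q, u
12. r, u
13. p, u
14. not r, v
15. q or not q, v
16. (not p implies q) implies r, v
17. not p implies q, v
18. not q, v
19. not (not p implies q), v
20. not p, v
21. q, v
Accessibility: uRu, uRv, vRu, vRv
Branch closes: q and not q both at v.
(One branch shown.) All branches close.

No, unsatisfiable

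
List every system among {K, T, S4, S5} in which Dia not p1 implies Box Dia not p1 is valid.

S4-tableau for the negation not (Dia not p1 implies Box Dia not p1):
1. not (Dia not p1 implies Box Dia not p1), w0
2. Dia not p1, w0   [neg-implies-rule on 1]
3. not Box Dia not p1, w0   [neg-implies-rule on 1]
4. not p1, w1   [Dia-rule on 2: fresh world w1, w0Rw1]
5. not Dia not p1, w2   [neg-Box-rule on 3: fresh world w2, w0Rw2]
6. p1, w2   [neg-Dia-rule on 5 via w2Rw2]
Accessibility: w0Rw0, w0Rw1, w0Rw2, w1Rw1, w2Rw2
Complete open branch: countermodel on an S4-frame, so not valid in S4, nor in K, T (the same frame is also a K-frame and a T-frame).
S5-tableau for the negation not (Dia not p1 implies Box Dia not p1):
1. not (Dia not p1 implies Box Dia not p1), w0
2. Dia not p1, w0   [neg-implies-rule on 1]
3. not Box Dia not p1, w0   [neg-implies-rule on 1]
4. not p1, w1   [Dia-rule on 2: fresh world w1, w0Rw1]
5. not Dia not p1, w2   [neg-Box-rule on 3: fresh world w2, w0Rw2]
6. p1, w0   [neg-Dia-rule on 5 via w2Rw0]
7. p1, w1   [neg-Dia-rule on 5 via w2Rw1]
Accessibility: w0Rw0, w0Rw1, w0Rw2, w1Rw0, w1Rw1, w1Rw2, w2Rw0, w2Rw1, w2Rw2
Branch closes: p1 and not p1 both at w1.
Every branch closes (one shown): valid in S5.

S5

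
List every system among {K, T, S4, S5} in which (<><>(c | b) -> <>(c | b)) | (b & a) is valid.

S4-tableau for the negation ~((<><>(c | b) -> <>(c | b)) | (b & a)):
1. ~((<><>(c | b) -> <>(c | b)) | (b & a)), u
2. ~(<><>(c | b) -> <>(c | b)), u
3. ~(b & a), u
4. <><>(c | b), u
5. ~<>(c | b), u
6. ~(c | b), u
7. ~c, u
8. ~b, u
9. ~a, u
10. <>(c | b), v
11. ~(c | b), v
12. ~c, v
13. ~b, v
14. c | b, w
15. ~(c | b), w
16. ~c, w
17. ~b, w
18. b, w
Accessibility: uRu, uRv, uRw, vRv, vRw, wRw
Branch closes: b and ~b both at w.
Every branch closes (one shown): valid in S4, hence also in S5 (every theorem of S4 is a theorem of S5).
T-tableau for the negation ~((<><>(c | b) -> <>(c | b)) | (b & a)):
1. ~((<><>(c | b) -> <>(c | b)) | (b & a)), u
2. ~(<><>(c | b) -> <>(c | b)), u
3. ~(b & a), u
4. <><>(c | b), u
5. ~<>(c | b), u
6. ~(c | b), u
7. ~c, u
8. ~b, u
9. ~a, u
10. <>(c | b), v
11. ~(c | b), v
12. ~c, v
13. ~b, v
14. c | b, w
15. b, w
Accessibility: uRu, uRv, vRv, vRw, wRw
Complete open branch: countermodel on a T-frame, so not valid in T, nor in K (the same frame is also a K-frame).

S4, S5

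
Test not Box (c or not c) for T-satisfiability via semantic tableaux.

1. not Box (c or not c), w0
2. not (c or not c), w1
3. not c, w1
4. c, w1
Accessibility: w0Rw0, w0Rw1, w1Rw1
Branch closes: c and not c both at w1.
(One branch shown.) All branches close.

No, unsatisfiable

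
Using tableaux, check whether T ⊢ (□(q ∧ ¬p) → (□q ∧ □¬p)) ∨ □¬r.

Valid in T

Tableau for the negation ¬((□(q ∧ ¬p) → (□q ∧ □¬p)) ∨ □¬r):
1. ¬((□(q ∧ ¬p) → (□q ∧ □¬p)) ∨ □¬r), w0
2. ¬(□(q ∧ ¬p) → (□q ∧ □¬p)), w0   [¬∨-rule on 1]
3. ¬□¬r, w0   [¬∨-rule on 1]
4. □(q ∧ ¬p), w0   [¬→-rule on 2]
5. ¬(□q ∧ □¬p), w0   [¬→-rule on 2]
6. q ∧ ¬p, w0   [□-rule on 4 via w0Rw0]
7. q, w0   [∧-rule on 6]
8. ¬p, w0   [∧-rule on 6]
9. ¬□¬p, w0   [¬∧-rule on 5 (branches; this branch)]
10. r, w1   [¬□-rule on 3: fresh world w1, w0Rw1]
11. q ∧ ¬p, w1   [□-rule on 4 via w0Rw1]
12. q, w1   [∧-rule on 11]
13. ¬p, w1   [∧-rule on 11]
14. p, w2   [¬□-rule on 9: fresh world w2, w0Rw2]
15. q ∧ ¬p, w2   [□-rule on 4 via w0Rw2]
16. q, w2   [∧-rule on 15]
17. ¬p, w2   [∧-rule on 15]
Accessibility: w0Rw0, w0Rw1, w0Rw2, w1Rw1, w2Rw2
Branch closes: p and ¬p both at w2.
All branches of the negation close; one closing branch shown above.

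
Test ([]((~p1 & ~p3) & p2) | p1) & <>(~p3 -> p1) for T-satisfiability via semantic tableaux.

Satisfiable (open branch found)

1. ([]((~p1 & ~p3) & p2) | p1) & <>(~p3 -> p1), 0
2. []((~p1 & ~p3) & p2) | p1, 0
3. <>(~p3 -> p1), 0
4. p1, 0
5. ~p3 -> p1, 1
6. p1, 1
Accessibility: 0R0, 0R1, 1R1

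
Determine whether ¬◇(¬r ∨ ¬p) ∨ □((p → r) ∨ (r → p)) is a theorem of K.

Tableau for the negation ¬(¬◇(¬r ∨ ¬p) ∨ □((p → r) ∨ (r → p))):
1. ¬(¬◇(¬r ∨ ¬p) ∨ □((p → r) ∨ (r → p))), u
2. ◇(¬r ∨ ¬p), u   [¬∨-rule on 1]
3. ¬□((p → r) ∨ (r → p)), u   [¬∨-rule on 1]
4. ¬r ∨ ¬p, v   [◇-rule on 2: fresh world v, uRv]
5. ¬p, v   [∨-rule on 4 (branches; this branch)]
6. ¬((p → r) ∨ (r → p)), w   [¬□-rule on 3: fresh world w, uRw]
7. ¬(p → r), w   [¬∨-rule on 6]
8. ¬(r → p), w   [¬∨-rule on 6]
9. p, w   [¬→-rule on 7]
10. ¬r, w   [¬→-rule on 7]
11. r, w   [¬→-rule on 8]
12. ¬p, w   [¬→-rule on 8]
Accessibility: uRv, uRw
Branch closes: r and ¬r both at w.
All branches of the negation close; one closing branch shown above.

Valid in K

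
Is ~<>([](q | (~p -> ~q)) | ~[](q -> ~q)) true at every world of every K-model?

Tableau for the negation <>([](q | (~p -> ~q)) | ~[](q -> ~q)):
1. <>([](q | (~p -> ~q)) | ~[](q -> ~q)), w0
2. [](q | (~p -> ~q)) | ~[](q -> ~q), w1
3. ~[](q -> ~q), w1
4. ~(q -> ~q), w2
5. q, w2
Accessibility: w0Rw1, w1Rw2
The negation has an open branch (countermodel exists).

Not valid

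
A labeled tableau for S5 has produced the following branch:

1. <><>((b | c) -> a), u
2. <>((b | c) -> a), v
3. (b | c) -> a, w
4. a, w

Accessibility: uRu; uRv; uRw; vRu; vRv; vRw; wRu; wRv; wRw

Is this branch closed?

No world carries both an atom and its negation.

Open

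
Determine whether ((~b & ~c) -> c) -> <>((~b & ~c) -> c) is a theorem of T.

Valid

Tableau for the negation ~(((~b & ~c) -> c) -> <>((~b & ~c) -> c)):
1. ~(((~b & ~c) -> c) -> <>((~b & ~c) -> c)), w0
2. (~b & ~c) -> c, w0   [~->-rule on 1]
3. ~<>((~b & ~c) -> c), w0   [~->-rule on 1]
4. ~((~b & ~c) -> c), w0   [~<>-rule on 3 via w0Rw0]
5. ~b & ~c, w0   [~->-rule on 4]
6. ~c, w0   [~->-rule on 4]
7. ~b, w0   [&-rule on 5]
8. ~(~b & ~c), w0   [->-rule on 2 (branches; this branch)]
9. c, w0   [~&-rule on 8 (branches; this branch)]
Accessibility: w0Rw0
Branch closes: c and ~c both at w0.
All branches of the negation close; one closing branch shown above.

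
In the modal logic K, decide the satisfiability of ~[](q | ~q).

1. ~[](q | ~q), 0
2. ~(q | ~q), 1
3. ~q, 1
4. q, 1
Accessibility: 0R1
Branch closes: q and ~q both at 1.
(One branch shown.) All branches close.

Unsatisfiable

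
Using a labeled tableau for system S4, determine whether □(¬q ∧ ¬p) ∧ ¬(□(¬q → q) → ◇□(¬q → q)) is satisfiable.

1. □(¬q ∧ ¬p) ∧ ¬(□(¬q → q) → ◇□(¬q → q)), w0
2. □(¬q ∧ ¬p), w0   [∧-rule on 1]
3. ¬(□(¬q → q) → ◇□(¬q → q)), w0   [∧-rule on 1]
4. □(¬q → q), w0   [¬→-rule on 3]
5. ¬◇□(¬q → q), w0   [¬→-rule on 3]
6. ¬q ∧ ¬p, w0   [□-rule on 2 via w0Rw0]
7. ¬q, w0   [∧-rule on 6]
8. ¬p, w0   [∧-rule on 6]
9. ¬q → q, w0   [□-rule on 4 via w0Rw0]
10. ¬□(¬q → q), w0   [¬◇-rule on 5 via w0Rw0]
11. q, w0   [→-rule on 9 (branches; this branch)]
Accessibility: w0Rw0
Branch closes: q and ¬q both at w0.
Every branch closes; the branch above is one of them.

No, unsatisfiable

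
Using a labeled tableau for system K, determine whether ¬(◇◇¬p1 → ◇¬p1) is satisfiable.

1. ¬(◇◇¬p1 → ◇¬p1), 0
2. ◇◇¬p1, 0
3. ¬◇¬p1, 0
4. ◇¬p1, 1
5. p1, 1
6. ¬p1, 2
Accessibility: 0R1, 1R2

Satisfiable (open branch found)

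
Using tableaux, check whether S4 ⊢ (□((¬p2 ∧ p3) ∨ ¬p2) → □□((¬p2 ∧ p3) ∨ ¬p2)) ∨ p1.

Tableau for the negation ¬((□((¬p2 ∧ p3) ∨ ¬p2) → □□((¬p2 ∧ p3) ∨ ¬p2)) ∨ p1):
1. ¬((□((¬p2 ∧ p3) ∨ ¬p2) → □□((¬p2 ∧ p3) ∨ ¬p2)) ∨ p1), 0
2. ¬(□((¬p2 ∧ p3) ∨ ¬p2) → □□((¬p2 ∧ p3) ∨ ¬p2)), 0   [¬∨-rule on 1]
3. ¬p1, 0   [¬∨-rule on 1]
4. □((¬p2 ∧ p3) ∨ ¬p2), 0   [¬→-rule on 2]
5. ¬□□((¬p2 ∧ p3) ∨ ¬p2), 0   [¬→-rule on 2]
6. (¬p2 ∧ p3) ∨ ¬p2, 0   [□-rule on 4 via 0R0]
7. ¬p2 ∧ p3, 0   [∨-rule on 6 (branches; this branch)]
8. ¬p2, 0   [∧-rule on 7]
9. p3, 0   [∧-rule on 7]
10. ¬□((¬p2 ∧ p3) ∨ ¬p2), 1   [¬□-rule on 5: fresh world 1, 0R1]
11. (¬p2 ∧ p3) ∨ ¬p2, 1   [□-rule on 4 via 0R1]
12. ¬p2 ∧ p3, 1   [∨-rule on 11 (branches; this branch)]
13. ¬p2, 1   [∧-rule on 12]
14. p3, 1   [∧-rule on 12]
15. ¬((¬p2 ∧ p3) ∨ ¬p2), 2   [¬□-rule on 10: fresh world 2, 1R2]
16. ¬(¬p2 ∧ p3), 2   [¬∨-rule on 15]
17. p2, 2   [¬∨-rule on 15]
18. (¬p2 ∧ p3) ∨ ¬p2, 2   [□-rule on 4 via 0R2]
19. ¬p3, 2   [¬∧-rule on 16 (branches; this branch)]
20. ¬p2 ∧ p3, 2   [∨-rule on 18 (branches; this branch)]
21. ¬p2, 2   [∧-rule on 20]
22. p3, 2   [∧-rule on 20]
Accessibility: 0R0, 0R1, 0R2, 1R1, 1R2, 2R2
Branch closes: p2 and ¬p2 both at 2.
Every branch of the negation's tableau closes; the branch above is one of them.

Yes, valid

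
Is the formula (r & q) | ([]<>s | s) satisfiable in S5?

Satisfiable

1. (r & q) | ([]<>s | s), 0
2. []<>s | s, 0   [|-rule on 1 (branches; this branch)]
3. s, 0   [|-rule on 2 (branches; this branch)]
Accessibility: 0R0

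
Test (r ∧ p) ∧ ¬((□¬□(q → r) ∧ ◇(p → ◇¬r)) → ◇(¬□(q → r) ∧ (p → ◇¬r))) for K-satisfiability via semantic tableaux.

1. (r ∧ p) ∧ ¬((□¬□(q → r) ∧ ◇(p → ◇¬r)) → ◇(¬□(q → r) ∧ (p → ◇¬r))), u
2. r ∧ p, u
3. ¬((□¬□(q → r) ∧ ◇(p → ◇¬r)) → ◇(¬□(q → r) ∧ (p → ◇¬r))), u
4. r, u
5. p, u
6. □¬□(q → r) ∧ ◇(p → ◇¬r), u
7. ¬◇(¬□(q → r) ∧ (p → ◇¬r)), u
8. □¬□(q → r), u
9. ◇(p → ◇¬r), u
10. p → ◇¬r, v
11. ¬(¬□(q → r) ∧ (p → ◇¬r)), v
12. ¬□(q → r), v
13. ◇¬r, v
14. ¬(p → ◇¬r), v
15. p, v
16. ¬◇¬r, v
17. ¬(q → r), w
18. q, w
19. ¬r, w
20. r, w
Accessibility: uRv, vRw
Branch closes: r and ¬r both at w.
Every branch closes; the branch above is one of them.

Unsatisfiable (every branch closes)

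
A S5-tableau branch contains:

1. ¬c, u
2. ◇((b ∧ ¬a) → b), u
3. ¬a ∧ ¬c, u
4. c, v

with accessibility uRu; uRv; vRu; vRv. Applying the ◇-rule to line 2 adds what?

a fresh world w with uRw, and (b ∧ ¬a) → b at w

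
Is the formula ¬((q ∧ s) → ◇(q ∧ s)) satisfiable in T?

No, unsatisfiable

1. ¬((q ∧ s) → ◇(q ∧ s)), w0
2. q ∧ s, w0
3. ¬◇(q ∧ s), w0
4. q, w0
5. s, w0
6. ¬(q ∧ s), w0
7. ¬s, w0
Accessibility: w0Rw0
Branch closes: s and ¬s both at w0.
(One branch shown.) All branches close.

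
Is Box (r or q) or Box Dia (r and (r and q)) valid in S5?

No, not valid

Tableau for the negation not (Box (r or q) or Box Dia (r and (r and q))):
1. not (Box (r or q) or Box Dia (r and (r and q))), u
2. not Box (r or q), u
3. not Box Dia (r and (r and q)), u
4. not (r or q), v
5. not r, v
6. not q, v
7. not Dia (r and (r and q)), w
8. not (r and (r and q)), u
9. not (r and (r and q)), v
10. not (r and (r and q)), w
11. not (r and q), u
12. not (r and q), v
13. not (r and q), w
14. not q, u
15. not q, w
Accessibility: uRu, uRv, uRw, vRu, vRv, vRw, wRu, wRv, wRw
The negation has an open branch (countermodel exists).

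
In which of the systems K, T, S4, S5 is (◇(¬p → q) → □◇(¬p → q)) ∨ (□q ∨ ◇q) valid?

S4-tableau for the negation ¬((◇(¬p → q) → □◇(¬p → q)) ∨ (□q ∨ ◇q)):
1. ¬((◇(¬p → q) → □◇(¬p → q)) ∨ (□q ∨ ◇q)), w0
2. ¬(◇(¬p → q) → □◇(¬p → q)), w0   [¬∨-rule on 1]
3. ¬(□q ∨ ◇q), w0   [¬∨-rule on 1]
4. ◇(¬p → q), w0   [¬→-rule on 2]
5. ¬□◇(¬p → q), w0   [¬→-rule on 2]
6. ¬□q, w0   [¬∨-rule on 3]
7. ¬◇q, w0   [¬∨-rule on 3]
8. ¬q, w0   [¬◇-rule on 7 via w0Rw0]
9. ¬p → q, w1   [◇-rule on 4: fresh world w1, w0Rw1]
10. ¬q, w1   [¬◇-rule on 7 via w0Rw1]
11. p, w1   [→-rule on 9 (branches; this branch)]
12. ¬◇(¬p → q), w2   [¬□-rule on 5: fresh world w2, w0Rw2]
13. ¬q, w2   [¬◇-rule on 7 via w0Rw2]
14. ¬(¬p → q), w2   [¬◇-rule on 12 via w2Rw2]
15. ¬p, w2   [¬→-rule on 14]
16. ¬q, w3   [¬□-rule on 6: fresh world w3, w0Rw3]
Accessibility: w0Rw0, w0Rw1, w0Rw2, w0Rw3, w1Rw1, w2Rw2, w3Rw3
Complete open branch: countermodel on an S4-frame, so not valid in S4, nor in K, T (the same frame is also a K-frame and a T-frame).
S5-tableau for the negation ¬((◇(¬p → q) → □◇(¬p → q)) ∨ (□q ∨ ◇q)):
1. ¬((◇(¬p → q) → □◇(¬p → q)) ∨ (□q ∨ ◇q)), w0
2. ¬(◇(¬p → q) → □◇(¬p → q)), w0   [¬∨-rule on 1]
3. ¬(□q ∨ ◇q), w0   [¬∨-rule on 1]
4. ◇(¬p → q), w0   [¬→-rule on 2]
5. ¬□◇(¬p → q), w0   [¬→-rule on 2]
6. ¬□q, w0   [¬∨-rule on 3]
7. ¬◇q, w0   [¬∨-rule on 3]
8. ¬q, w0   [¬◇-rule on 7 via w0Rw0]
9. ¬p → q, w1   [◇-rule on 4: fresh world w1, w0Rw1]
10. ¬q, w1   [¬◇-rule on 7 via w0Rw1]
11. p, w1   [→-rule on 9 (branches; this branch)]
12. ¬◇(¬p → q), w2   [¬□-rule on 5: fresh world w2, w0Rw2]
13. ¬q, w2   [¬◇-rule on 7 via w0Rw2]
14. ¬(¬p → q), w0   [¬◇-rule on 12 via w2Rw0]
15. ¬p, w0   [¬→-rule on 14]
16. ¬(¬p → q), w1   [¬◇-rule on 12 via w2Rw1]
17. ¬p, w1   [¬→-rule on 16]
Accessibility: w0Rw0, w0Rw1, w0Rw2, w1Rw0, w1Rw1, w1Rw2, w2Rw0, w2Rw1, w2Rw2
Branch closes: p and ¬p both at w1.
Every branch closes (one shown): valid in S5.

S5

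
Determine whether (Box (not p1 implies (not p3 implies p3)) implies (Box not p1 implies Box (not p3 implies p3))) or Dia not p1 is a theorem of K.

Tableau for the negation not ((Box (not p1 implies (not p3 implies p3)) implies (Box not p1 implies Box (not p3 implies p3))) or Dia not p1):
1. not ((Box (not p1 implies (not p3 implies p3)) implies (Box not p1 implies Box (not p3 implies p3))) or Dia not p1), u
2. not (Box (not p1 implies (not p3 implies p3)) implies (Box not p1 implies Box (not p3 implies p3))), u   [neg-or-rule on 1]
3. not Dia not p1, u   [neg-or-rule on 1]
4. Box (not p1 implies (not p3 implies p3)), u   [neg-implies-rule on 2]
5. not (Box not p1 implies Box (not p3 implies p3)), u   [neg-implies-rule on 2]
6. Box not p1, u   [neg-implies-rule on 5]
7. not Box (not p3 implies p3), u   [neg-implies-rule on 5]
8. not (not p3 implies p3), v   [neg-Box-rule on 7: fresh world v, uRv]
9. not p3, v   [neg-implies-rule on 8]
10. p1, v   [neg-Dia-rule on 3 via uRv]
11. not p1 implies (not p3 implies p3), v   [Box-rule on 4 via uRv]
12. not p1, v   [Box-rule on 6 via uRv]
Accessibility: uRv
Branch closes: p1 and not p1 both at v.
All branches of the negation close; one closing branch shown above.

Yes, valid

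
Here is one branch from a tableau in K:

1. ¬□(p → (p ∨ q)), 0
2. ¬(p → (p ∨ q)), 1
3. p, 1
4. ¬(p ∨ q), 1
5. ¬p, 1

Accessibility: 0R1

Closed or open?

Closed

Both p and ¬p appear at 1.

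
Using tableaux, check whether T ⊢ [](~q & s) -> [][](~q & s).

Invalid (countermodel exists)

Tableau for the negation ~([](~q & s) -> [][](~q & s)):
1. ~([](~q & s) -> [][](~q & s)), w0
2. [](~q & s), w0
3. ~[][](~q & s), w0
4. ~q & s, w0
5. ~q, w0
6. s, w0
7. ~[](~q & s), w1
8. ~q & s, w1
9. ~q, w1
10. s, w1
11. ~(~q & s), w2
12. ~s, w2
Accessibility: w0Rw0, w0Rw1, w1Rw1, w1Rw2, w2Rw2
The negation has an open branch (countermodel exists).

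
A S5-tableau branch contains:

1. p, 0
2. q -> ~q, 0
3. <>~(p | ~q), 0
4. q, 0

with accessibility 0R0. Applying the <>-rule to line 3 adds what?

a fresh world 1 with 0R1, and ~(p | ~q) at 1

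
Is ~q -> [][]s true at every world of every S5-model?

Not valid

Tableau for the negation ~(~q -> [][]s):
1. ~(~q -> [][]s), u
2. ~q, u
3. ~[][]s, u
4. ~[]s, v
5. ~s, w
Accessibility: uRu, uRv, uRw, vRu, vRv, vRw, wRu, wRv, wRw
The negation has an open branch (countermodel exists).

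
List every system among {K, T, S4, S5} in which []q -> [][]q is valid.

S4-tableau for the negation ~([]q -> [][]q):
1. ~([]q -> [][]q), 0
2. []q, 0   [~->-rule on 1]
3. ~[][]q, 0   [~->-rule on 1]
4. q, 0   [[]-rule on 2 via 0R0]
5. ~[]q, 1   [~[]-rule on 3: fresh world 1, 0R1]
6. q, 1   [[]-rule on 2 via 0R1]
7. ~q, 2   [~[]-rule on 5: fresh world 2, 1R2]
8. q, 2   [[]-rule on 2 via 0R2]
Accessibility: 0R0, 0R1, 0R2, 1R1, 1R2, 2R2
Branch closes: q and ~q both at 2.
Every branch closes (one shown): valid in S4, hence also in S5 (every theorem of S4 is a theorem of S5).
T-tableau for the negation ~([]q -> [][]q):
1. ~([]q -> [][]q), 0
2. []q, 0   [~->-rule on 1]
3. ~[][]q, 0   [~->-rule on 1]
4. q, 0   [[]-rule on 2 via 0R0]
5. ~[]q, 1   [~[]-rule on 3: fresh world 1, 0R1]
6. q, 1   [[]-rule on 2 via 0R1]
7. ~q, 2   [~[]-rule on 5: fresh world 2, 1R2]
Accessibility: 0R0, 0R1, 1R1, 1R2, 2R2
Complete open branch: countermodel on a T-frame, so not valid in T, nor in K (the same frame is also a K-frame).

S4, S5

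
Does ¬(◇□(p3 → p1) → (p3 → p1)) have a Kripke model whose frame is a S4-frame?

1. ¬(◇□(p3 → p1) → (p3 → p1)), 0
2. ◇□(p3 → p1), 0
3. ¬(p3 → p1), 0
4. p3, 0
5. ¬p1, 0
6. □(p3 → p1), 1
7. p3 → p1, 1
8. p1, 1
Accessibility: 0R0, 0R1, 1R1

Yes, satisfiable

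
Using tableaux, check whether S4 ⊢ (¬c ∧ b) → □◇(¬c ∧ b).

Tableau for the negation ¬((¬c ∧ b) → □◇(¬c ∧ b)):
1. ¬((¬c ∧ b) → □◇(¬c ∧ b)), w0
2. ¬c ∧ b, w0
3. ¬□◇(¬c ∧ b), w0
4. ¬c, w0
5. b, w0
6. ¬◇(¬c ∧ b), w1
7. ¬(¬c ∧ b), w1
8. ¬b, w1
Accessibility: w0Rw0, w0Rw1, w1Rw1
The negation has an open branch (countermodel exists).

Invalid (countermodel exists)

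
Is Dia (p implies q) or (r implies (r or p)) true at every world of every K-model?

Tableau for the negation not (Dia (p implies q) or (r implies (r or p))):
1. not (Dia (p implies q) or (r implies (r or p))), u
2. not Dia (p implies q), u
3. not (r implies (r or p)), u
4. r, u
5. not (r or p), u
6. not r, u
7. not p, u
Branch closes: r and not r both at u.
All branches of the negation close; one closing branch shown above.

Valid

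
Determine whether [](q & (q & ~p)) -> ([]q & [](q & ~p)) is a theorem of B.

Tableau for the negation ~([](q & (q & ~p)) -> ([]q & [](q & ~p))):
1. ~([](q & (q & ~p)) -> ([]q & [](q & ~p))), 0
2. [](q & (q & ~p)), 0   [~->-rule on 1]
3. ~([]q & [](q & ~p)), 0   [~->-rule on 1]
4. q & (q & ~p), 0   [[]-rule on 2 via 0R0]
5. q, 0   [&-rule on 4]
6. q & ~p, 0   [&-rule on 4]
7. ~p, 0   [&-rule on 6]
8. ~[](q & ~p), 0   [~&-rule on 3 (branches; this branch)]
9. ~(q & ~p), 1   [~[]-rule on 8: fresh world 1, 0R1]
10. q & (q & ~p), 1   [[]-rule on 2 via 0R1]
11. q, 1   [&-rule on 10]
12. q & ~p, 1   [&-rule on 10]
13. ~p, 1   [&-rule on 12]
14. p, 1   [~&-rule on 9 (branches; this branch)]
Accessibility: 0R0, 0R1, 1R0, 1R1
Branch closes: p and ~p both at 1.
All branches of the negation close; one closing branch shown above.

Valid in B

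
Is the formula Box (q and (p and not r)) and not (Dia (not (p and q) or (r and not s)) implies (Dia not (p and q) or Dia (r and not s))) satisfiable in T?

1. Box (q and (p and not r)) and not (Dia (not (p and q) or (r and not s)) implies (Dia not (p and q) or Dia (r and not s))), 0
2. Box (q and (p and not r)), 0
3. not (Dia (not (p and q) or (r and not s)) implies (Dia not (p and q) or Dia (r and not s))), 0
4. Dia (not (p and q) or (r and not s)), 0
5. not (Dia not (p and q) or Dia (r and not s)), 0
6. not Dia not (p and q), 0
7. not Dia (r and not s), 0
8. q and (p and not r), 0
9. q, 0
10. p and not r, 0
11. p, 0
12. not r, 0
13. p and q, 0
14. not (r and not s), 0
15. s, 0
16. not (p and q) or (r and not s), 1
17. q and (p and not r), 1
18. q, 1
19. p and not r, 1
20. p, 1
21. not r, 1
22. p and q, 1
23. not (r and not s), 1
24. not (p and q), 1
25. s, 1
26. not q, 1
Accessibility: 0R0, 0R1, 1R1
Branch closes: q and not q both at 1.
(One branch shown.) All branches close.

No, unsatisfiable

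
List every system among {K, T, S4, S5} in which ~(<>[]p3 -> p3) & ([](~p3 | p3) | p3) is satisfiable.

K, T, S4

S5-tableau for the formula:
1. ~(<>[]p3 -> p3) & ([](~p3 | p3) | p3), 0
2. ~(<>[]p3 -> p3), 0   [&-rule on 1]
3. [](~p3 | p3) | p3, 0   [&-rule on 1]
4. <>[]p3, 0   [~->-rule on 2]
5. ~p3, 0   [~->-rule on 2]
6. [](~p3 | p3), 0   [|-rule on 3 (branches; this branch)]
7. ~p3 | p3, 0   [[]-rule on 6 via 0R0]
8. []p3, 1   [<>-rule on 4: fresh world 1, 0R1]
9. ~p3 | p3, 1   [[]-rule on 6 via 0R1]
10. p3, 0   [[]-rule on 8 via 1R0]
Accessibility: 0R0, 0R1, 1R0, 1R1
Branch closes: p3 and ~p3 both at 0.
Every branch closes (one shown): unsatisfiable in S5.
S4-tableau for the formula:
1. ~(<>[]p3 -> p3) & ([](~p3 | p3) | p3), 0
2. ~(<>[]p3 -> p3), 0   [&-rule on 1]
3. [](~p3 | p3) | p3, 0   [&-rule on 1]
4. <>[]p3, 0   [~->-rule on 2]
5. ~p3, 0   [~->-rule on 2]
6. [](~p3 | p3), 0   [|-rule on 3 (branches; this branch)]
7. ~p3 | p3, 0   [[]-rule on 6 via 0R0]
8. []p3, 1   [<>-rule on 4: fresh world 1, 0R1]
9. ~p3 | p3, 1   [[]-rule on 6 via 0R1]
10. p3, 1   [[]-rule on 8 via 1R1]
Accessibility: 0R0, 0R1, 1R1
Complete open branch: satisfiable in S4, hence also in K, T (this S4-model is also a K-model and a T-model).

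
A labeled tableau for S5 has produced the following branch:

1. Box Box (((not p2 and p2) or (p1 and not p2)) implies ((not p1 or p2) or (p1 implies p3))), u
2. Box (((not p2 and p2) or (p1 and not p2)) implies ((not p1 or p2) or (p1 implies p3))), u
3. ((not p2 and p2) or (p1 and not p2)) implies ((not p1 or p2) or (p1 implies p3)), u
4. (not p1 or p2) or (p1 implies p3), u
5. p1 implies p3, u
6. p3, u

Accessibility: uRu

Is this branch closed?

Open

No atom appears with both signs at the same world.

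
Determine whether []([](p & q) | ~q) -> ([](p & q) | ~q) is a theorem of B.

Valid

Tableau for the negation ~([]([](p & q) | ~q) -> ([](p & q) | ~q)):
1. ~([]([](p & q) | ~q) -> ([](p & q) | ~q)), w0
2. []([](p & q) | ~q), w0   [~->-rule on 1]
3. ~([](p & q) | ~q), w0   [~->-rule on 1]
4. ~[](p & q), w0   [~|-rule on 3]
5. q, w0   [~|-rule on 3]
6. [](p & q) | ~q, w0   [[]-rule on 2 via w0Rw0]
7. [](p & q), w0   [|-rule on 6 (branches; this branch)]
8. p & q, w0   [[]-rule on 7 via w0Rw0]
9. p, w0   [&-rule on 8]
10. ~(p & q), w1   [~[]-rule on 4: fresh world w1, w0Rw1]
11. [](p & q) | ~q, w1   [[]-rule on 2 via w0Rw1]
12. p & q, w1   [[]-rule on 7 via w0Rw1]
13. p, w1   [&-rule on 12]
14. q, w1   [&-rule on 12]
15. ~q, w1   [~&-rule on 10 (branches; this branch)]
Accessibility: w0Rw0, w0Rw1, w1Rw0, w1Rw1
Branch closes: q and ~q both at w1.
Every branch of the negation's tableau closes; the branch above is one of them.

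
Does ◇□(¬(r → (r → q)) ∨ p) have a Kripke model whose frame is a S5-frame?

1. ◇□(¬(r → (r → q)) ∨ p), w0
2. □(¬(r → (r → q)) ∨ p), w1
3. ¬(r → (r → q)) ∨ p, w0
4. ¬(r → (r → q)) ∨ p, w1
5. p, w0
6. p, w1
Accessibility: w0Rw0, w0Rw1, w1Rw0, w1Rw1

Satisfiable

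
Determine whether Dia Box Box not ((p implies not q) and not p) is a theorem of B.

Invalid (countermodel exists)

Tableau for the negation not Dia Box Box not ((p implies not q) and not p):
1. not Dia Box Box not ((p implies not q) and not p), w0
2. not Box Box not ((p implies not q) and not p), w0   [neg-Dia-rule on 1 via w0Rw0]
3. not Box not ((p implies not q) and not p), w1   [neg-Box-rule on 2: fresh world w1, w0Rw1]
4. not Box Box not ((p implies not q) and not p), w1   [neg-Dia-rule on 1 via w0Rw1]
5. (p implies not q) and not p, w2   [neg-Box-rule on 3: fresh world w2, w1Rw2]
6. p implies not q, w2   [and-rule on 5]
7. not p, w2   [and-rule on 5]
8. not q, w2   [implies-rule on 6 (branches; this branch)]
9. not Box not ((p implies not q) and not p), w3   [neg-Box-rule on 4: fresh world w3, w1Rw3]
10. (p implies not q) and not p, w4   [neg-Box-rule on 9: fresh world w4, w3Rw4]
11. p implies not q, w4   [and-rule on 10]
12. not p, w4   [and-rule on 10]
13. not q, w4   [implies-rule on 11 (branches; this branch)]
Accessibility: w0Rw0, w0Rw1, w1Rw0, w1Rw1, w1Rw2, w1Rw3, w2Rw1, w2Rw2, w3Rw1, w3Rw3, w3Rw4, w4Rw3, w4Rw4
The negation has an open branch (countermodel exists).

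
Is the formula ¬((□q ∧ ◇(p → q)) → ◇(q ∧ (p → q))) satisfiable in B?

No, unsatisfiable

1. ¬((□q ∧ ◇(p → q)) → ◇(q ∧ (p → q))), u
2. □q ∧ ◇(p → q), u
3. ¬◇(q ∧ (p → q)), u
4. □q, u
5. ◇(p → q), u
6. ¬(q ∧ (p → q)), u
7. q, u
8. ¬(p → q), u
9. p, u
10. ¬q, u
Accessibility: uRu
Branch closes: q and ¬q both at u.
(One branch shown.) All branches close.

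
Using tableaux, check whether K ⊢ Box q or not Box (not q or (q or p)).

Tableau for the negation not (Box q or not Box (not q or (q or p))):
1. not (Box q or not Box (not q or (q or p))), w0
2. not Box q, w0
3. Box (not q or (q or p)), w0
4. not q, w1
5. not q or (q or p), w1
6. q or p, w1
7. p, w1
Accessibility: w0Rw1
The negation has an open branch (countermodel exists).

Not valid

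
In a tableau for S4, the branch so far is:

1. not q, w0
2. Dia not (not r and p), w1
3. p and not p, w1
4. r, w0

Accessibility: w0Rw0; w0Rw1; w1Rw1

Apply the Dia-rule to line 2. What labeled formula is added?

a fresh world w2 with w1Rw2, and not (not r and p) at w2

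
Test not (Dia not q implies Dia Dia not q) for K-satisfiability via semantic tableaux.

Satisfiable

1. not (Dia not q implies Dia Dia not q), u
2. Dia not q, u
3. not Dia Dia not q, u
4. not q, v
5. not Dia not q, v
Accessibility: uRv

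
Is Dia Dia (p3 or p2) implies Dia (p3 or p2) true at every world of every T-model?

Not valid

Tableau for the negation not (Dia Dia (p3 or p2) implies Dia (p3 or p2)):
1. not (Dia Dia (p3 or p2) implies Dia (p3 or p2)), u
2. Dia Dia (p3 or p2), u
3. not Dia (p3 or p2), u
4. not (p3 or p2), u
5. not p3, u
6. not p2, u
7. Dia (p3 or p2), v
8. not (p3 or p2), v
9. not p3, v
10. not p2, v
11. p3 or p2, w
12. p2, w
Accessibility: uRu, uRv, vRv, vRw, wRw
The negation has an open branch (countermodel exists).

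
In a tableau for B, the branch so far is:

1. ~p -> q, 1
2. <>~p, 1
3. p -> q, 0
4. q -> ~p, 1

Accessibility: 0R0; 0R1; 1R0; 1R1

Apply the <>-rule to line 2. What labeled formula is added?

a fresh world 2 with 1R2, and ~p at 2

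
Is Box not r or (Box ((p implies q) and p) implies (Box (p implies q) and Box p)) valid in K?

Valid in K

Tableau for the negation not (Box not r or (Box ((p implies q) and p) implies (Box (p implies q) and Box p))):
1. not (Box not r or (Box ((p implies q) and p) implies (Box (p implies q) and Box p))), 0
2. not Box not r, 0
3. not (Box ((p implies q) and p) implies (Box (p implies q) and Box p)), 0
4. Box ((p implies q) and p), 0
5. not (Box (p implies q) and Box p), 0
6. not Box (p implies q), 0
7. r, 1
8. (p implies q) and p, 1
9. p implies q, 1
10. p, 1
11. q, 1
12. not (p implies q), 2
13. p, 2
14. not q, 2
15. (p implies q) and p, 2
16. p implies q, 2
17. q, 2
Accessibility: 0R1, 0R2
Branch closes: q and not q both at 2.
Every branch of the negation's tableau closes; the branch above is one of them.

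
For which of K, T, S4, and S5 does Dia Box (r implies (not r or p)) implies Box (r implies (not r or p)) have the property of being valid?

S5

S5-tableau for the negation not (Dia Box (r implies (not r or p)) implies Box (r implies (not r or p))):
1. not (Dia Box (r implies (not r or p)) implies Box (r implies (not r or p))), 0
2. Dia Box (r implies (not r or p)), 0   [neg-implies-rule on 1]
3. not Box (r implies (not r or p)), 0   [neg-implies-rule on 1]
4. Box (r implies (not r or p)), 1   [Dia-rule on 2: fresh world 1, 0R1]
5. r implies (not r or p), 0   [Box-rule on 4 via 1R0]
6. r implies (not r or p), 1   [Box-rule on 4 via 1R1]
7. not r or p, 0   [implies-rule on 5 (branches; this branch)]
8. not r or p, 1   [implies-rule on 6 (branches; this branch)]
9. p, 0   [or-rule on 7 (branches; this branch)]
10. p, 1   [or-rule on 8 (branches; this branch)]
11. not (r implies (not r or p)), 2   [neg-Box-rule on 3: fresh world 2, 0R2]
12. r, 2   [neg-implies-rule on 11]
13. not (not r or p), 2   [neg-implies-rule on 11]
14. not p, 2   [neg-or-rule on 13]
15. r implies (not r or p), 2   [Box-rule on 4 via 1R2]
16. not r or p, 2   [implies-rule on 15 (branches; this branch)]
17. p, 2   [or-rule on 16 (branches; this branch)]
Accessibility: 0R0, 0R1, 0R2, 1R0, 1R1, 1R2, 2R0, 2R1, 2R2
Branch closes: p and not p both at 2.
Every branch closes (one shown): valid in S5.
S4-tableau for the negation not (Dia Box (r implies (not r or p)) implies Box (r implies (not r or p))):
1. not (Dia Box (r implies (not r or p)) implies Box (r implies (not r or p))), 0
2. Dia Box (r implies (not r or p)), 0   [neg-implies-rule on 1]
3. not Box (r implies (not r or p)), 0   [neg-implies-rule on 1]
4. Box (r implies (not r or p)), 1   [Dia-rule on 2: fresh world 1, 0R1]
5. r implies (not r or p), 1   [Box-rule on 4 via 1R1]
6. not r or p, 1   [implies-rule on 5 (branches; this branch)]
7. p, 1   [or-rule on 6 (branches; this branch)]
8. not (r implies (not r or p)), 2   [neg-Box-rule on 3: fresh world 2, 0R2]
9. r, 2   [neg-implies-rule on 8]
10. not (not r or p), 2   [neg-implies-rule on 8]
11. not p, 2   [neg-or-rule on 10]
Accessibility: 0R0, 0R1, 0R2, 1R1, 2R2
Complete open branch: countermodel on an S4-frame, so not valid in S4, nor in K, T (the same frame is also a K-frame and a T-frame).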